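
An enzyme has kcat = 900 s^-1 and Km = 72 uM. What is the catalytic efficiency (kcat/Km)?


Catalytic efficiency = kcat / Km
= 900 / 72
= 12.5 uM^-1*s^-1

12.5 uM^-1*s^-1


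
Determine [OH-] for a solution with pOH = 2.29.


[OH-] = 10^(-pOH)
[OH-] = 10^(-2.29)
[OH-] = 0.0051 M

0.0051 M


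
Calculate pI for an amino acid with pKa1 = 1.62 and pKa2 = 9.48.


pI = (pKa1 + pKa2) / 2
pI = (1.62 + 9.48) / 2
pI = 5.55

5.55


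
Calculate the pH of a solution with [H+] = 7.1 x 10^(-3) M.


pH = -log10([H+])
pH = -log10(7.1 x 10^(-3))
pH = 2.1487

2.1487


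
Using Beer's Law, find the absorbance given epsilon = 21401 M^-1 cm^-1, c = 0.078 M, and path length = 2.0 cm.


A = epsilon * c * l
A = 21401 * 0.078 * 2.0
A = 3338.556

3338.556


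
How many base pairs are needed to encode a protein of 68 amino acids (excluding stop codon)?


Each amino acid = 1 codon = 3 bp
bp = 68 * 3 = 204 bp

204 bp


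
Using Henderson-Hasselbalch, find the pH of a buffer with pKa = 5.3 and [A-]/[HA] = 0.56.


pH = pKa + log10([A-]/[HA])
pH = 5.3 + log10(0.56)
pH = 5.0482

5.0482


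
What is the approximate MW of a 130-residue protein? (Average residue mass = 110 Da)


MW = n_residues * 110 Da
MW = 130 * 110
MW = 14300 Da

14300 Da


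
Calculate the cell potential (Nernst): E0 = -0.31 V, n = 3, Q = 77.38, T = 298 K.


E = E0 - (RT/nF) * ln(Q)
E = -0.31 - (8.314 * 298 / (3 * 96485)) * ln(77.38)
E = -0.3472 V

-0.3472 V


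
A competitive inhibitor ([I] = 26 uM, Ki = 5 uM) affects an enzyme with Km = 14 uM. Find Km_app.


Km_app = Km * (1 + [I]/Ki)
Km_app = 14 * (1 + 26/5)
Km_app = 86.8 uM

86.8 uM


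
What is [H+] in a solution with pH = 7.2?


[H+] = 10^(-pH)
[H+] = 10^(-7.2)
[H+] = 6.310e-08 M

6.310e-08 M


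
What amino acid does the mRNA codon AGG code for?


Standard genetic code lookup.
Codon AGG -> Arg

Arg


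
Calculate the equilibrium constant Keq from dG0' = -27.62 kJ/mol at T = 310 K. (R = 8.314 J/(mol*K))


Keq = exp(-dG0 * 1000 / (R * T))
Keq = exp(-(-27.62) * 1000 / (8.314 * 310))
Keq = 45092.6764

45092.6764


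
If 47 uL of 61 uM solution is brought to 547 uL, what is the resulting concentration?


C2 = C1 * V1 / V2
C2 = 61 * 47 / 547
C2 = 5.2413 uM

5.2413 uM


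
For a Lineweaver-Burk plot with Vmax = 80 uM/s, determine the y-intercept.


y-intercept = 1/Vmax
= 1/80
= 0.0125 s/uM

0.0125 s/uM


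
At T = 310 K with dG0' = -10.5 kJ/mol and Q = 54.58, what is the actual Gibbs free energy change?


dG = dG0' + RT * ln(Q) / 1000
dG = -10.5 + 8.314 * 310 * ln(54.58) / 1000
dG = -0.1915 kJ/mol

-0.1915 kJ/mol


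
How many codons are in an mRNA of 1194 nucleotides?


codons = nucleotides / 3
codons = 1194 / 3 = 398

398


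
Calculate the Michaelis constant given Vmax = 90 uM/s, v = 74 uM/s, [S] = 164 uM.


Km = [S] * (Vmax - v) / v
Km = 164 * (90 - 74) / 74
Km = 35.4595 uM

35.4595 uM


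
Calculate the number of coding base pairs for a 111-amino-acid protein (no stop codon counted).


Each amino acid = 1 codon = 3 bp
bp = 111 * 3 = 333 bp

333 bp


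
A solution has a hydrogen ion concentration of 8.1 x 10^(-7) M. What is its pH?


pH = -log10([H+])
pH = -log10(8.1 x 10^(-7))
pH = 6.0915

6.0915


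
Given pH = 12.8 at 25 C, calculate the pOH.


pOH = 14 - pH
pOH = 14 - 12.8
pOH = 1.2

1.2


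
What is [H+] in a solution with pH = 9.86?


[H+] = 10^(-pH)
[H+] = 10^(-9.86)
[H+] = 1.380e-10 M

1.380e-10 M


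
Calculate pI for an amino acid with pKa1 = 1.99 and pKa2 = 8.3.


pI = (pKa1 + pKa2) / 2
pI = (1.99 + 8.3) / 2
pI = 5.145

5.145


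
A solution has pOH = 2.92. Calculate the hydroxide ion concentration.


[OH-] = 10^(-pOH)
[OH-] = 10^(-2.92)
[OH-] = 0.0012 M

0.0012 M


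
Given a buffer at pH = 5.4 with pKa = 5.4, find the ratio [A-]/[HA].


[A-]/[HA] = 10^(pH - pKa)
= 10^(5.4 - 5.4)
= 1.0

1.0


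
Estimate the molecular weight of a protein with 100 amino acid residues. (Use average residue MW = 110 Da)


MW = n_residues * 110 Da
MW = 100 * 110
MW = 11000 Da

11000 Da


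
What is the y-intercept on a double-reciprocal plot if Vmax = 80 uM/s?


y-intercept = 1/Vmax
= 1/80
= 0.0125 s/uM

0.0125 s/uM


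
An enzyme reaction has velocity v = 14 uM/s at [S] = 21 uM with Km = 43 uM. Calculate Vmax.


Vmax = v * (Km + [S]) / [S]
Vmax = 14 * (43 + 21) / 21
Vmax = 42.6667 uM/s

42.6667 uM/s


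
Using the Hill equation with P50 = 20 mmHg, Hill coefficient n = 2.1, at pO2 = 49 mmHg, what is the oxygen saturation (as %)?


Y = pO2^n / (P50^n + pO2^n)
Y = 49^2.1 / (20^2.1 + 49^2.1)
Y = 86.78%

86.78%


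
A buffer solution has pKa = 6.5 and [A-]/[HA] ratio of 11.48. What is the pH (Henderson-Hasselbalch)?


pH = pKa + log10([A-]/[HA])
pH = 6.5 + log10(11.48)
pH = 7.5599

7.5599


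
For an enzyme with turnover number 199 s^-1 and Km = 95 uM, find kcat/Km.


Catalytic efficiency = kcat / Km
= 199 / 95
= 2.0947 uM^-1*s^-1

2.0947 uM^-1*s^-1


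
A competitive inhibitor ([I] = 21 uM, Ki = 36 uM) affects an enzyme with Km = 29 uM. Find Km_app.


Km_app = Km * (1 + [I]/Ki)
Km_app = 29 * (1 + 21/36)
Km_app = 45.9167 uM

45.9167 uM


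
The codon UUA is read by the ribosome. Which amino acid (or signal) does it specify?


Standard genetic code lookup.
Codon UUA -> Leu

Leu


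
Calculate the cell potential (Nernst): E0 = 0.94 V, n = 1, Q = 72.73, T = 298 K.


E = E0 - (RT/nF) * ln(Q)
E = 0.94 - (8.314 * 298 / (1 * 96485)) * ln(72.73)
E = 0.8299 V

0.8299 V


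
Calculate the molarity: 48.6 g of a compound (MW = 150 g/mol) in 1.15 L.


C = (mass / MW) / volume
C = (48.6 / 150) / 1.15
C = 0.2817 M

0.2817 M


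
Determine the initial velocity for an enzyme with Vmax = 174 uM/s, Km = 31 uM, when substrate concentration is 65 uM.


v = Vmax * [S] / (Km + [S])
v = 174 * 65 / (31 + 65)
v = 117.8125 uM/s

117.8125 uM/s


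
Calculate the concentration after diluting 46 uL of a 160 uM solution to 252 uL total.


C2 = C1 * V1 / V2
C2 = 160 * 46 / 252
C2 = 29.2063 uM

29.2063 uM


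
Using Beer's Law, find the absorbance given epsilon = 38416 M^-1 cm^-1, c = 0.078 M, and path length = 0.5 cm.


A = epsilon * c * l
A = 38416 * 0.078 * 0.5
A = 1498.224

1498.224


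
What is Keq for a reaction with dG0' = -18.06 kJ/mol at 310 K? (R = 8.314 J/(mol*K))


Keq = exp(-dG0 * 1000 / (R * T))
Keq = exp(-(-18.06) * 1000 / (8.314 * 310))
Keq = 1104.5845

1104.5845


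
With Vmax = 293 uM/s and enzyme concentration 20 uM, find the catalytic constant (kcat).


kcat = Vmax / [E]t
kcat = 293 / 20
kcat = 14.65 s^-1

14.65 s^-1


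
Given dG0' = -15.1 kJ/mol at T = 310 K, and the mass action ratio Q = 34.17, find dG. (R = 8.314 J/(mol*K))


dG = dG0' + RT * ln(Q) / 1000
dG = -15.1 + 8.314 * 310 * ln(34.17) / 1000
dG = -5.9985 kJ/mol

-5.9985 kJ/mol


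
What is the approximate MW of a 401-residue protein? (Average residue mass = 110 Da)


MW = n_residues * 110 Da
MW = 401 * 110
MW = 44110 Da

44110 Da


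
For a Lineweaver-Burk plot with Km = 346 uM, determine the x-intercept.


x-intercept = -1/Km
= -1/346
= -0.0029 1/uM

-0.0029 1/uM


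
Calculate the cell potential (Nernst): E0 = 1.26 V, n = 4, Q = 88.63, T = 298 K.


E = E0 - (RT/nF) * ln(Q)
E = 1.26 - (8.314 * 298 / (4 * 96485)) * ln(88.63)
E = 1.2312 V

1.2312 V


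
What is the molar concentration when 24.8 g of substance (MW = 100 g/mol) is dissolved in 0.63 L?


C = (mass / MW) / volume
C = (24.8 / 100) / 0.63
C = 0.3937 M

0.3937 M


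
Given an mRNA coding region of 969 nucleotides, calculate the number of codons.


codons = nucleotides / 3
codons = 969 / 3 = 323

323


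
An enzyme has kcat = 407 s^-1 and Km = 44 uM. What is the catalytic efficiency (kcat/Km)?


Catalytic efficiency = kcat / Km
= 407 / 44
= 9.25 uM^-1*s^-1

9.25 uM^-1*s^-1


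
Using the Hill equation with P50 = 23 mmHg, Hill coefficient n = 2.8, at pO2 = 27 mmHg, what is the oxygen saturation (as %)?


Y = pO2^n / (P50^n + pO2^n)
Y = 27^2.8 / (23^2.8 + 27^2.8)
Y = 61.04%

61.04%


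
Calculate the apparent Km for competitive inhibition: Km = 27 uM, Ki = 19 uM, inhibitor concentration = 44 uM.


Km_app = Km * (1 + [I]/Ki)
Km_app = 27 * (1 + 44/19)
Km_app = 89.5263 uM

89.5263 uM


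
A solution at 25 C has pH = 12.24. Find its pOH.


pOH = 14 - pH
pOH = 14 - 12.24
pOH = 1.76

1.76


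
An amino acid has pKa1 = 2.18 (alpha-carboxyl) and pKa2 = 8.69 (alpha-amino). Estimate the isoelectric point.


pI = (pKa1 + pKa2) / 2
pI = (2.18 + 8.69) / 2
pI = 5.435

5.435


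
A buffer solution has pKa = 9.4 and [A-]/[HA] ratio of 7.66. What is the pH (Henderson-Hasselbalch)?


pH = pKa + log10([A-]/[HA])
pH = 9.4 + log10(7.66)
pH = 10.2842

10.2842


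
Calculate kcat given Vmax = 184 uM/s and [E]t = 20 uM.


kcat = Vmax / [E]t
kcat = 184 / 20
kcat = 9.2 s^-1

9.2 s^-1


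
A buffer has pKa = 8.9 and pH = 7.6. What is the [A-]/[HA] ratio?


[A-]/[HA] = 10^(pH - pKa)
= 10^(7.6 - 8.9)
= 0.0501

0.0501


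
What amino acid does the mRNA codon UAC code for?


Standard genetic code lookup.
Codon UAC -> Tyr

Tyr


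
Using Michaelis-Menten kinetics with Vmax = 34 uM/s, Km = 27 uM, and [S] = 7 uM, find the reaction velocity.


v = Vmax * [S] / (Km + [S])
v = 34 * 7 / (27 + 7)
v = 7.0 uM/s

7.0 uM/s


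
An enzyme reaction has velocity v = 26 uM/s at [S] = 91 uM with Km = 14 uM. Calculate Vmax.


Vmax = v * (Km + [S]) / [S]
Vmax = 26 * (14 + 91) / 91
Vmax = 30.0 uM/s

30.0 uM/s


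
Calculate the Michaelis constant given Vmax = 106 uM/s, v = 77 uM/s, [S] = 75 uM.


Km = [S] * (Vmax - v) / v
Km = 75 * (106 - 77) / 77
Km = 28.2468 uM

28.2468 uM


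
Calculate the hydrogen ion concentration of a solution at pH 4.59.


[H+] = 10^(-pH)
[H+] = 10^(-4.59)
[H+] = 2.570e-05 M

2.570e-05 M


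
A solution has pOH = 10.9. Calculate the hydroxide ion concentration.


[OH-] = 10^(-pOH)
[OH-] = 10^(-10.9)
[OH-] = 1.259e-11 M

1.259e-11 M


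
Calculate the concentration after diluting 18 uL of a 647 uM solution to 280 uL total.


C2 = C1 * V1 / V2
C2 = 647 * 18 / 280
C2 = 41.5929 uM

41.5929 uM


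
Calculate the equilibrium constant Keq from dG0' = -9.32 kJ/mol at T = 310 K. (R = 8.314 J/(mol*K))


Keq = exp(-dG0 * 1000 / (R * T))
Keq = exp(-(-9.32) * 1000 / (8.314 * 310))
Keq = 37.1934

37.1934


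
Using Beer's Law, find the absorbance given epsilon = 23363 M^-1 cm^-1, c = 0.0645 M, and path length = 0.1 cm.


A = epsilon * c * l
A = 23363 * 0.0645 * 0.1
A = 150.6914

150.6914


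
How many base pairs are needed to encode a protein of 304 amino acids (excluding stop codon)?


Each amino acid = 1 codon = 3 bp
bp = 304 * 3 = 912 bp

912 bp


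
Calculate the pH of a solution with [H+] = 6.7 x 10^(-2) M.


pH = -log10([H+])
pH = -log10(6.7 x 10^(-2))
pH = 1.1739

1.1739


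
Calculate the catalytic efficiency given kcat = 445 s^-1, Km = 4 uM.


Catalytic efficiency = kcat / Km
= 445 / 4
= 111.25 uM^-1*s^-1

111.25 uM^-1*s^-1


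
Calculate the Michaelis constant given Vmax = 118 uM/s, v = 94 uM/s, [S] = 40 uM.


Km = [S] * (Vmax - v) / v
Km = 40 * (118 - 94) / 94
Km = 10.2128 uM

10.2128 uM


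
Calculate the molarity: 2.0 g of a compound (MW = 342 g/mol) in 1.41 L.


C = (mass / MW) / volume
C = (2.0 / 342) / 1.41
C = 0.0041 M

0.0041 M


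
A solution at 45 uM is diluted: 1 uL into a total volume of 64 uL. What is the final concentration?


C2 = C1 * V1 / V2
C2 = 45 * 1 / 64
C2 = 0.7031 uM

0.7031 uM


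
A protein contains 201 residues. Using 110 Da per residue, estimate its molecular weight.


MW = n_residues * 110 Da
MW = 201 * 110
MW = 22110 Da

22110 Da


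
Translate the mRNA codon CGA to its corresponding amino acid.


Standard genetic code lookup.
Codon CGA -> Arg

Arg


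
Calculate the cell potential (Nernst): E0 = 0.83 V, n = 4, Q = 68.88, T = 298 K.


E = E0 - (RT/nF) * ln(Q)
E = 0.83 - (8.314 * 298 / (4 * 96485)) * ln(68.88)
E = 0.8028 V

0.8028 V


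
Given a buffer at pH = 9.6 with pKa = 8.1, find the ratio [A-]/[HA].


[A-]/[HA] = 10^(pH - pKa)
= 10^(9.6 - 8.1)
= 31.6228

31.6228


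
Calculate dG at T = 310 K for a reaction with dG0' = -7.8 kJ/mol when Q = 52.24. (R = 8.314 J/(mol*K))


dG = dG0' + RT * ln(Q) / 1000
dG = -7.8 + 8.314 * 310 * ln(52.24) / 1000
dG = 2.3956 kJ/mol

2.3956 kJ/mol


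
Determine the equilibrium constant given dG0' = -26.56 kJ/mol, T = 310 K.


Keq = exp(-dG0 * 1000 / (R * T))
Keq = exp(-(-26.56) * 1000 / (8.314 * 310))
Keq = 29887.5828

29887.5828


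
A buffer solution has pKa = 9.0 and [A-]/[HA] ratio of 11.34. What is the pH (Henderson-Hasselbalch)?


pH = pKa + log10([A-]/[HA])
pH = 9.0 + log10(11.34)
pH = 10.0546

10.0546


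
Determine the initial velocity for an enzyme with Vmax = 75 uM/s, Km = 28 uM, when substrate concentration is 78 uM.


v = Vmax * [S] / (Km + [S])
v = 75 * 78 / (28 + 78)
v = 55.1887 uM/s

55.1887 uM/s


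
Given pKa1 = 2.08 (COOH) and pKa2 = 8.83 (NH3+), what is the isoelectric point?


pI = (pKa1 + pKa2) / 2
pI = (2.08 + 8.83) / 2
pI = 5.455

5.455


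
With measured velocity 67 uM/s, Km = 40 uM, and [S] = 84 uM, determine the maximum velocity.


Vmax = v * (Km + [S]) / [S]
Vmax = 67 * (40 + 84) / 84
Vmax = 98.9048 uM/s

98.9048 uM/s


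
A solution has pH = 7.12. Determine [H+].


[H+] = 10^(-pH)
[H+] = 10^(-7.12)
[H+] = 7.586e-08 M

7.586e-08 M


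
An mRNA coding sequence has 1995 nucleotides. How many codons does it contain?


codons = nucleotides / 3
codons = 1995 / 3 = 665

665


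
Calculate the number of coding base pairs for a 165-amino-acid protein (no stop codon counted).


Each amino acid = 1 codon = 3 bp
bp = 165 * 3 = 495 bp

495 bp


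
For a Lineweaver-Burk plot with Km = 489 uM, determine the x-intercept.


x-intercept = -1/Km
= -1/489
= -0.002 1/uM

-0.002 1/uM


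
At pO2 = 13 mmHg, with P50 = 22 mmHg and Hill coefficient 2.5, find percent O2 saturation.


Y = pO2^n / (P50^n + pO2^n)
Y = 13^2.5 / (22^2.5 + 13^2.5)
Y = 21.16%

21.16%


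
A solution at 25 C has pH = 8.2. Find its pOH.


pOH = 14 - pH
pOH = 14 - 8.2
pOH = 5.8

5.8


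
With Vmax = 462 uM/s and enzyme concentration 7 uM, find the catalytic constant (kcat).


kcat = Vmax / [E]t
kcat = 462 / 7
kcat = 66.0 s^-1

66.0 s^-1


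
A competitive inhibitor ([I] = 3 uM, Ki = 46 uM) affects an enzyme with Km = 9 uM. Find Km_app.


Km_app = Km * (1 + [I]/Ki)
Km_app = 9 * (1 + 3/46)
Km_app = 9.587 uM

9.587 uM


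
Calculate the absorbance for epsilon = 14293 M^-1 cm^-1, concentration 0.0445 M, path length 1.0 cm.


A = epsilon * c * l
A = 14293 * 0.0445 * 1.0
A = 636.0385

636.0385


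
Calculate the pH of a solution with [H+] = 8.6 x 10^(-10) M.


pH = -log10([H+])
pH = -log10(8.6 x 10^(-10))
pH = 9.0655

9.0655


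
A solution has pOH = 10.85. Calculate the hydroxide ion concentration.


[OH-] = 10^(-pOH)
[OH-] = 10^(-10.85)
[OH-] = 1.413e-11 M

1.413e-11 M


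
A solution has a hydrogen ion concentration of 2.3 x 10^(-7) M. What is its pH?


pH = -log10([H+])
pH = -log10(2.3 x 10^(-7))
pH = 6.6383

6.6383


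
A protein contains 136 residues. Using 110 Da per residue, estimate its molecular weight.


MW = n_residues * 110 Da
MW = 136 * 110
MW = 14960 Da

14960 Da


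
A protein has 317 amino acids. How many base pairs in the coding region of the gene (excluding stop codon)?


Each amino acid = 1 codon = 3 bp
bp = 317 * 3 = 951 bp

951 bp


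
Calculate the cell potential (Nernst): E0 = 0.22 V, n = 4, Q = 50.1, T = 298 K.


E = E0 - (RT/nF) * ln(Q)
E = 0.22 - (8.314 * 298 / (4 * 96485)) * ln(50.1)
E = 0.1949 V

0.1949 V


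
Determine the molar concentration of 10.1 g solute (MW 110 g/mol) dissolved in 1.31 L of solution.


C = (mass / MW) / volume
C = (10.1 / 110) / 1.31
C = 0.0701 M

0.0701 M


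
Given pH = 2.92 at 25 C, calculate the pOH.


pOH = 14 - pH
pOH = 14 - 2.92
pOH = 11.08

11.08


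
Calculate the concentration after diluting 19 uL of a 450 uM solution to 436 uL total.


C2 = C1 * V1 / V2
C2 = 450 * 19 / 436
C2 = 19.6101 uM

19.6101 uM


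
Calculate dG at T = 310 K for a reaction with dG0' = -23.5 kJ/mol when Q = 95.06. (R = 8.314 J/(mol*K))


dG = dG0' + RT * ln(Q) / 1000
dG = -23.5 + 8.314 * 310 * ln(95.06) / 1000
dG = -11.7615 kJ/mol

-11.7615 kJ/mol


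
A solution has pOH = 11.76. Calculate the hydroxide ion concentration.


[OH-] = 10^(-pOH)
[OH-] = 10^(-11.76)
[OH-] = 1.738e-12 M

1.738e-12 M


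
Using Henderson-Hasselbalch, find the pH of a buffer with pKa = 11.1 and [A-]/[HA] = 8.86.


pH = pKa + log10([A-]/[HA])
pH = 11.1 + log10(8.86)
pH = 12.0474

12.0474


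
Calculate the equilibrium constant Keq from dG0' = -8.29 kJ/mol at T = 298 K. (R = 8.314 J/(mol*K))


Keq = exp(-dG0 * 1000 / (R * T))
Keq = exp(-(-8.29) * 1000 / (8.314 * 298))
Keq = 28.3895

28.3895


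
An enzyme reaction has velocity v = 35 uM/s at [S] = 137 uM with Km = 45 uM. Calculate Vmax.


Vmax = v * (Km + [S]) / [S]
Vmax = 35 * (45 + 137) / 137
Vmax = 46.4964 uM/s

46.4964 uM/s


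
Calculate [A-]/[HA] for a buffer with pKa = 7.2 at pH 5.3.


[A-]/[HA] = 10^(pH - pKa)
= 10^(5.3 - 7.2)
= 0.0126

0.0126


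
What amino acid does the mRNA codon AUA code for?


Standard genetic code lookup.
Codon AUA -> Ile

Ile


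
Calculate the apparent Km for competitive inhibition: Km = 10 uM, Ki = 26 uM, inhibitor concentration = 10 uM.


Km_app = Km * (1 + [I]/Ki)
Km_app = 10 * (1 + 10/26)
Km_app = 13.8462 uM

13.8462 uM


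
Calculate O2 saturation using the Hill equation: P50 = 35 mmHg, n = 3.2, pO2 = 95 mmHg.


Y = pO2^n / (P50^n + pO2^n)
Y = 95^3.2 / (35^3.2 + 95^3.2)
Y = 96.07%

96.07%


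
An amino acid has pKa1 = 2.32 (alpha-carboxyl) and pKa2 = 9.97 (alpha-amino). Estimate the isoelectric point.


pI = (pKa1 + pKa2) / 2
pI = (2.32 + 9.97) / 2
pI = 6.145

6.145


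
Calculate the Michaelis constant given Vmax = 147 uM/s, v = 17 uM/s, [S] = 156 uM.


Km = [S] * (Vmax - v) / v
Km = 156 * (147 - 17) / 17
Km = 1192.9412 uM

1192.9412 uM


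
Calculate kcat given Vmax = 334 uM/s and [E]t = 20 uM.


kcat = Vmax / [E]t
kcat = 334 / 20
kcat = 16.7 s^-1

16.7 s^-1


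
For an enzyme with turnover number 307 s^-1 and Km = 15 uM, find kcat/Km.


Catalytic efficiency = kcat / Km
= 307 / 15
= 20.4667 uM^-1*s^-1

20.4667 uM^-1*s^-1


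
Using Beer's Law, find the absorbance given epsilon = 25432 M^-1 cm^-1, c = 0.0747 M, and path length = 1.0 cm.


A = epsilon * c * l
A = 25432 * 0.0747 * 1.0
A = 1899.7704

1899.7704


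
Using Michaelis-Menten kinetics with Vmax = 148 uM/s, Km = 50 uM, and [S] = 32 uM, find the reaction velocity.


v = Vmax * [S] / (Km + [S])
v = 148 * 32 / (50 + 32)
v = 57.7561 uM/s

57.7561 uM/s


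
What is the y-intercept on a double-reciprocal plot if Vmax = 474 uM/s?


y-intercept = 1/Vmax
= 1/474
= 0.0021 s/uM

0.0021 s/uM


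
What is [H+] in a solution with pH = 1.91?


[H+] = 10^(-pH)
[H+] = 10^(-1.91)
[H+] = 0.0123 M

0.0123 M


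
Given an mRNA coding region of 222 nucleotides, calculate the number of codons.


codons = nucleotides / 3
codons = 222 / 3 = 74

74


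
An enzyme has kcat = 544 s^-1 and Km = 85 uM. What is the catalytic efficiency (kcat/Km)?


Catalytic efficiency = kcat / Km
= 544 / 85
= 6.4 uM^-1*s^-1

6.4 uM^-1*s^-1


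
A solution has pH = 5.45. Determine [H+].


[H+] = 10^(-pH)
[H+] = 10^(-5.45)
[H+] = 3.548e-06 M

3.548e-06 M


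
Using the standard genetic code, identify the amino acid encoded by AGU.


Standard genetic code lookup.
Codon AGU -> Ser

Ser


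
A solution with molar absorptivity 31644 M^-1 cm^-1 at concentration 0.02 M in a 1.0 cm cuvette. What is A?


A = epsilon * c * l
A = 31644 * 0.02 * 1.0
A = 632.88

632.88


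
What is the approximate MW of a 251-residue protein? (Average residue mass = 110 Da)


MW = n_residues * 110 Da
MW = 251 * 110
MW = 27610 Da

27610 Da


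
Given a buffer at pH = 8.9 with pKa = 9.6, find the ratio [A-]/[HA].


[A-]/[HA] = 10^(pH - pKa)
= 10^(8.9 - 9.6)
= 0.1995

0.1995


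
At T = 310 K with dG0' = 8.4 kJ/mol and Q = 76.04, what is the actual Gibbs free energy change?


dG = dG0' + RT * ln(Q) / 1000
dG = 8.4 + 8.314 * 310 * ln(76.04) / 1000
dG = 19.5631 kJ/mol

19.5631 kJ/mol


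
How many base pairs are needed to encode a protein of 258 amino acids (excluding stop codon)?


Each amino acid = 1 codon = 3 bp
bp = 258 * 3 = 774 bp

774 bp


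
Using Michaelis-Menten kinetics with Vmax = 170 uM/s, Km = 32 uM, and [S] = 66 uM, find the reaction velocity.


v = Vmax * [S] / (Km + [S])
v = 170 * 66 / (32 + 66)
v = 114.4898 uM/s

114.4898 uM/s


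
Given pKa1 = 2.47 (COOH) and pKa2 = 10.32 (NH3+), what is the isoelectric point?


pI = (pKa1 + pKa2) / 2
pI = (2.47 + 10.32) / 2
pI = 6.395

6.395


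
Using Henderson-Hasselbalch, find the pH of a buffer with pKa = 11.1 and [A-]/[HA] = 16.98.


pH = pKa + log10([A-]/[HA])
pH = 11.1 + log10(16.98)
pH = 12.3299

12.3299


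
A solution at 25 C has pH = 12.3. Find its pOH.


pOH = 14 - pH
pOH = 14 - 12.3
pOH = 1.7

1.7


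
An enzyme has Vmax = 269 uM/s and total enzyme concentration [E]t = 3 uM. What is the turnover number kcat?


kcat = Vmax / [E]t
kcat = 269 / 3
kcat = 89.6667 s^-1

89.6667 s^-1


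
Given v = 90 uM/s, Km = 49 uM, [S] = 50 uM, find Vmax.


Vmax = v * (Km + [S]) / [S]
Vmax = 90 * (49 + 50) / 50
Vmax = 178.2 uM/s

178.2 uM/s


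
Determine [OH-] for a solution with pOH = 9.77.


[OH-] = 10^(-pOH)
[OH-] = 10^(-9.77)
[OH-] = 1.698e-10 M

1.698e-10 M


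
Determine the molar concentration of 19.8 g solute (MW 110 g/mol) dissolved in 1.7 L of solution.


C = (mass / MW) / volume
C = (19.8 / 110) / 1.7
C = 0.1059 M

0.1059 M


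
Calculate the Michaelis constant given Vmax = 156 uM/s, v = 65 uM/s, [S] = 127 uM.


Km = [S] * (Vmax - v) / v
Km = 127 * (156 - 65) / 65
Km = 177.8 uM

177.8 uM


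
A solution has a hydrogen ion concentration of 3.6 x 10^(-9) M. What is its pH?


pH = -log10([H+])
pH = -log10(3.6 x 10^(-9))
pH = 8.4437

8.4437


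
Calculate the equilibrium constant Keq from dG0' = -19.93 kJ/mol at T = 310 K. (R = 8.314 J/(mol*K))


Keq = exp(-dG0 * 1000 / (R * T))
Keq = exp(-(-19.93) * 1000 / (8.314 * 310))
Keq = 2281.9343

2281.9343


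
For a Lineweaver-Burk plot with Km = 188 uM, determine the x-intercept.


x-intercept = -1/Km
= -1/188
= -0.0053 1/uM

-0.0053 1/uM


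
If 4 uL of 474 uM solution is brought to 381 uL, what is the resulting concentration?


C2 = C1 * V1 / V2
C2 = 474 * 4 / 381
C2 = 4.9764 uM

4.9764 uM


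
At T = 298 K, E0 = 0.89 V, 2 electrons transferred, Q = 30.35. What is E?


E = E0 - (RT/nF) * ln(Q)
E = 0.89 - (8.314 * 298 / (2 * 96485)) * ln(30.35)
E = 0.8462 V

0.8462 V


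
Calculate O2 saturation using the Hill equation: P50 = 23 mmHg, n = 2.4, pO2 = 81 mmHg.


Y = pO2^n / (P50^n + pO2^n)
Y = 81^2.4 / (23^2.4 + 81^2.4)
Y = 95.35%

95.35%


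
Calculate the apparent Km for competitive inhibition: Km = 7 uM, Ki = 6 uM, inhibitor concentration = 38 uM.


Km_app = Km * (1 + [I]/Ki)
Km_app = 7 * (1 + 38/6)
Km_app = 51.3333 uM

51.3333 uM


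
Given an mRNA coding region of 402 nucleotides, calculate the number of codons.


codons = nucleotides / 3
codons = 402 / 3 = 134

134


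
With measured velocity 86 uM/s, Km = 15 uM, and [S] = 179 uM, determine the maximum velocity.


Vmax = v * (Km + [S]) / [S]
Vmax = 86 * (15 + 179) / 179
Vmax = 93.2067 uM/s

93.2067 uM/s


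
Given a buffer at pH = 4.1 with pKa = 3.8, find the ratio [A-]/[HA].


[A-]/[HA] = 10^(pH - pKa)
= 10^(4.1 - 3.8)
= 1.9953

1.9953


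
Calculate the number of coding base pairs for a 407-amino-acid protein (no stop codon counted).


Each amino acid = 1 codon = 3 bp
bp = 407 * 3 = 1221 bp

1221 bp


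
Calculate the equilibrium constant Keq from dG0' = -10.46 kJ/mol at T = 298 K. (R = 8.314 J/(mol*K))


Keq = exp(-dG0 * 1000 / (R * T))
Keq = exp(-(-10.46) * 1000 / (8.314 * 298))
Keq = 68.1612

68.1612


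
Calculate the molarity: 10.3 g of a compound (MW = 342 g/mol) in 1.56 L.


C = (mass / MW) / volume
C = (10.3 / 342) / 1.56
C = 0.0193 M

0.0193 M


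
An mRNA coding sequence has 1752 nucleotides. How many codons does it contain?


codons = nucleotides / 3
codons = 1752 / 3 = 584

584


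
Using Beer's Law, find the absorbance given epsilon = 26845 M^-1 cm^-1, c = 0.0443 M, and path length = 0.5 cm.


A = epsilon * c * l
A = 26845 * 0.0443 * 0.5
A = 594.6168

594.6168


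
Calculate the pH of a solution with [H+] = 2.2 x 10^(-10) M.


pH = -log10([H+])
pH = -log10(2.2 x 10^(-10))
pH = 9.6576

9.6576


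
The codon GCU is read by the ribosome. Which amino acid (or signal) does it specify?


Standard genetic code lookup.
Codon GCU -> Ala

Ala


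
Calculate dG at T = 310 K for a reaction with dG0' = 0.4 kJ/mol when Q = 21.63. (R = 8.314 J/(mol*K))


dG = dG0' + RT * ln(Q) / 1000
dG = 0.4 + 8.314 * 310 * ln(21.63) / 1000
dG = 8.323 kJ/mol

8.323 kJ/mol


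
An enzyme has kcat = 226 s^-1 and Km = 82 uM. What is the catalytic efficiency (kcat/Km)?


Catalytic efficiency = kcat / Km
= 226 / 82
= 2.7561 uM^-1*s^-1

2.7561 uM^-1*s^-1


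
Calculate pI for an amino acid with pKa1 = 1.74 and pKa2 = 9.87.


pI = (pKa1 + pKa2) / 2
pI = (1.74 + 9.87) / 2
pI = 5.805

5.805


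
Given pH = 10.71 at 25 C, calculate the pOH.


pOH = 14 - pH
pOH = 14 - 10.71
pOH = 3.29

3.29


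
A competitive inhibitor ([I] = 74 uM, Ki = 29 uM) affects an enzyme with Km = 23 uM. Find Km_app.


Km_app = Km * (1 + [I]/Ki)
Km_app = 23 * (1 + 74/29)
Km_app = 81.6897 uM

81.6897 uM


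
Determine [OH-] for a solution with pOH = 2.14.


[OH-] = 10^(-pOH)
[OH-] = 10^(-2.14)
[OH-] = 0.0072 M

0.0072 M


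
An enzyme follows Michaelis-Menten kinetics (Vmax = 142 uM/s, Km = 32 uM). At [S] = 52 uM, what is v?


v = Vmax * [S] / (Km + [S])
v = 142 * 52 / (32 + 52)
v = 87.9048 uM/s

87.9048 uM/s


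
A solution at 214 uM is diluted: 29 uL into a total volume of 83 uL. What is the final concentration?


C2 = C1 * V1 / V2
C2 = 214 * 29 / 83
C2 = 74.7711 uM

74.7711 uM


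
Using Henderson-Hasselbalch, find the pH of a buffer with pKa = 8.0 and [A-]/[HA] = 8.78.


pH = pKa + log10([A-]/[HA])
pH = 8.0 + log10(8.78)
pH = 8.9435

8.9435


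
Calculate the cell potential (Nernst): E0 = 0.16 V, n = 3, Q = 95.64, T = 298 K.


E = E0 - (RT/nF) * ln(Q)
E = 0.16 - (8.314 * 298 / (3 * 96485)) * ln(95.64)
E = 0.121 V

0.121 V


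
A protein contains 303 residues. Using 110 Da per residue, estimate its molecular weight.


MW = n_residues * 110 Da
MW = 303 * 110
MW = 33330 Da

33330 Da


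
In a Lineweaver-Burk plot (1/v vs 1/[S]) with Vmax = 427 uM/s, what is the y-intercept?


y-intercept = 1/Vmax
= 1/427
= 0.0023 s/uM

0.0023 s/uM


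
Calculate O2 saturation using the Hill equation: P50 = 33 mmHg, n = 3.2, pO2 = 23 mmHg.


Y = pO2^n / (P50^n + pO2^n)
Y = 23^3.2 / (33^3.2 + 23^3.2)
Y = 23.95%

23.95%


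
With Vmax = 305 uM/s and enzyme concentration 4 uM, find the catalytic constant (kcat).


kcat = Vmax / [E]t
kcat = 305 / 4
kcat = 76.25 s^-1

76.25 s^-1


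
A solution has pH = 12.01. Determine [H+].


[H+] = 10^(-pH)
[H+] = 10^(-12.01)
[H+] = 9.772e-13 M

9.772e-13 M


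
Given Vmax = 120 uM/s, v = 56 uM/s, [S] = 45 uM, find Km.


Km = [S] * (Vmax - v) / v
Km = 45 * (120 - 56) / 56
Km = 51.4286 uM

51.4286 uM


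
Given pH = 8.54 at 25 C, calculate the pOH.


pOH = 14 - pH
pOH = 14 - 8.54
pOH = 5.46

5.46


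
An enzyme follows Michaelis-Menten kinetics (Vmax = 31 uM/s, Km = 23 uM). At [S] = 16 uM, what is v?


v = Vmax * [S] / (Km + [S])
v = 31 * 16 / (23 + 16)
v = 12.7179 uM/s

12.7179 uM/s


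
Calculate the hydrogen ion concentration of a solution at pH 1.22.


[H+] = 10^(-pH)
[H+] = 10^(-1.22)
[H+] = 0.0603 M

0.0603 M


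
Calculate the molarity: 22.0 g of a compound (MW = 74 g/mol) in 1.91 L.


C = (mass / MW) / volume
C = (22.0 / 74) / 1.91
C = 0.1557 M

0.1557 M


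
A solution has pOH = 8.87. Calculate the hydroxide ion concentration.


[OH-] = 10^(-pOH)
[OH-] = 10^(-8.87)
[OH-] = 1.349e-09 M

1.349e-09 M


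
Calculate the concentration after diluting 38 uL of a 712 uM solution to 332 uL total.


C2 = C1 * V1 / V2
C2 = 712 * 38 / 332
C2 = 81.494 uM

81.494 uM


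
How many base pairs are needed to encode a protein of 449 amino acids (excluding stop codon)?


Each amino acid = 1 codon = 3 bp
bp = 449 * 3 = 1347 bp

1347 bp


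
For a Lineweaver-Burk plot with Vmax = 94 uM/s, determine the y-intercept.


y-intercept = 1/Vmax
= 1/94
= 0.0106 s/uM

0.0106 s/uM


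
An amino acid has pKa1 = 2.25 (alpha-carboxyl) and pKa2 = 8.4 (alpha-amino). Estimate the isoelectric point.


pI = (pKa1 + pKa2) / 2
pI = (2.25 + 8.4) / 2
pI = 5.325

5.325


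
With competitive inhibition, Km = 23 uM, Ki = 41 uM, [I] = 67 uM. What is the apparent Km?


Km_app = Km * (1 + [I]/Ki)
Km_app = 23 * (1 + 67/41)
Km_app = 60.5854 uM

60.5854 uM


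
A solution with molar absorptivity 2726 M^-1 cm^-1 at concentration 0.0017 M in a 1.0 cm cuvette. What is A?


A = epsilon * c * l
A = 2726 * 0.0017 * 1.0
A = 4.6342

4.6342


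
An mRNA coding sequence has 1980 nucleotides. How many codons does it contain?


codons = nucleotides / 3
codons = 1980 / 3 = 660

660


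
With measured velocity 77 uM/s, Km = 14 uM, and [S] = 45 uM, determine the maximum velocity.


Vmax = v * (Km + [S]) / [S]
Vmax = 77 * (14 + 45) / 45
Vmax = 100.9556 uM/s

100.9556 uM/s


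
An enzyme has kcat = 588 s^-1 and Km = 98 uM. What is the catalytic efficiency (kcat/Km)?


Catalytic efficiency = kcat / Km
= 588 / 98
= 6.0 uM^-1*s^-1

6.0 uM^-1*s^-1


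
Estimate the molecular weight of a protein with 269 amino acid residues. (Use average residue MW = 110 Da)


MW = n_residues * 110 Da
MW = 269 * 110
MW = 29590 Da

29590 Da


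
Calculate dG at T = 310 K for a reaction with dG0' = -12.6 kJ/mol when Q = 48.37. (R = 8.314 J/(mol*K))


dG = dG0' + RT * ln(Q) / 1000
dG = -12.6 + 8.314 * 310 * ln(48.37) / 1000
dG = -2.6028 kJ/mol

-2.6028 kJ/mol


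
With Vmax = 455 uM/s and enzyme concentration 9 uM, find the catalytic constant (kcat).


kcat = Vmax / [E]t
kcat = 455 / 9
kcat = 50.5556 s^-1

50.5556 s^-1


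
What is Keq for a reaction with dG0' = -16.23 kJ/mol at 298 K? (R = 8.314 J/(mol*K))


Keq = exp(-dG0 * 1000 / (R * T))
Keq = exp(-(-16.23) * 1000 / (8.314 * 298))
Keq = 699.7816

699.7816


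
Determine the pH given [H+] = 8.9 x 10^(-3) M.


pH = -log10([H+])
pH = -log10(8.9 x 10^(-3))
pH = 2.0506

2.0506


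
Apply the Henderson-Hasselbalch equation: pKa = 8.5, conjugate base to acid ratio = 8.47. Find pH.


pH = pKa + log10([A-]/[HA])
pH = 8.5 + log10(8.47)
pH = 9.4279

9.4279


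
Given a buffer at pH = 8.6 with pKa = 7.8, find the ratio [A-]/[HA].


[A-]/[HA] = 10^(pH - pKa)
= 10^(8.6 - 7.8)
= 6.3096

6.3096


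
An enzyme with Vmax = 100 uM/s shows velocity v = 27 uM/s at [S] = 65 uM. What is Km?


Km = [S] * (Vmax - v) / v
Km = 65 * (100 - 27) / 27
Km = 175.7407 uM

175.7407 uM


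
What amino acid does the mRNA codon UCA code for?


Standard genetic code lookup.
Codon UCA -> Ser

Ser


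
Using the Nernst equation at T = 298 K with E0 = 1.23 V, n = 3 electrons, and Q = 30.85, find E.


E = E0 - (RT/nF) * ln(Q)
E = 1.23 - (8.314 * 298 / (3 * 96485)) * ln(30.85)
E = 1.2006 V

1.2006 V


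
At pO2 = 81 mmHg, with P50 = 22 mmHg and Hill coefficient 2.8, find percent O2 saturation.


Y = pO2^n / (P50^n + pO2^n)
Y = 81^2.8 / (22^2.8 + 81^2.8)
Y = 97.47%

97.47%


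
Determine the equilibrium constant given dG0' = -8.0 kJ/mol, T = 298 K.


Keq = exp(-dG0 * 1000 / (R * T))
Keq = exp(-(-8.0) * 1000 / (8.314 * 298))
Keq = 25.2536

25.2536


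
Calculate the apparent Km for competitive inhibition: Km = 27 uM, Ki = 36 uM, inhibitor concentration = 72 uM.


Km_app = Km * (1 + [I]/Ki)
Km_app = 27 * (1 + 72/36)
Km_app = 81.0 uM

81.0 uM


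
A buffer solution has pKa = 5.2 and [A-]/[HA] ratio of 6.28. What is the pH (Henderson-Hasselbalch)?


pH = pKa + log10([A-]/[HA])
pH = 5.2 + log10(6.28)
pH = 5.998

5.998


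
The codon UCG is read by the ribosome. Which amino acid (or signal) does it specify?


Standard genetic code lookup.
Codon UCG -> Ser

Ser


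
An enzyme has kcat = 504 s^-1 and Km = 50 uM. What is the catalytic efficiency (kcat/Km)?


Catalytic efficiency = kcat / Km
= 504 / 50
= 10.08 uM^-1*s^-1

10.08 uM^-1*s^-1


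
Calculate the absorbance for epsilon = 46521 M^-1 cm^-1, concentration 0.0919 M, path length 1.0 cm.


A = epsilon * c * l
A = 46521 * 0.0919 * 1.0
A = 4275.2799

4275.2799


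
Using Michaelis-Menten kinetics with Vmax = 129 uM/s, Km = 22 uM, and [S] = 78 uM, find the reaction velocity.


v = Vmax * [S] / (Km + [S])
v = 129 * 78 / (22 + 78)
v = 100.62 uM/s

100.62 uM/s


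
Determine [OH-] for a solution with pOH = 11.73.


[OH-] = 10^(-pOH)
[OH-] = 10^(-11.73)
[OH-] = 1.862e-12 M

1.862e-12 M


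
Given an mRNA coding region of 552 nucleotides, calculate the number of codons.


codons = nucleotides / 3
codons = 552 / 3 = 184

184


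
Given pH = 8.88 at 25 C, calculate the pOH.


pOH = 14 - pH
pOH = 14 - 8.88
pOH = 5.12

5.12


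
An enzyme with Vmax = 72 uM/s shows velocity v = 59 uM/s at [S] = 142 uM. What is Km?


Km = [S] * (Vmax - v) / v
Km = 142 * (72 - 59) / 59
Km = 31.2881 uM

31.2881 uM


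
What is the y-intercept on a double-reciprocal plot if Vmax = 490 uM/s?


y-intercept = 1/Vmax
= 1/490
= 0.002 s/uM

0.002 s/uM


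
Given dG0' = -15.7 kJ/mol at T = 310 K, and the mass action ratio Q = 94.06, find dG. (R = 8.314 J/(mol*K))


dG = dG0' + RT * ln(Q) / 1000
dG = -15.7 + 8.314 * 310 * ln(94.06) / 1000
dG = -3.9887 kJ/mol

-3.9887 kJ/mol


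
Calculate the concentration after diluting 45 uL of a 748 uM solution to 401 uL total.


C2 = C1 * V1 / V2
C2 = 748 * 45 / 401
C2 = 83.9401 uM

83.9401 uM


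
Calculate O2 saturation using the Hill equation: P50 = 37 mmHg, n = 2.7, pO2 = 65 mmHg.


Y = pO2^n / (P50^n + pO2^n)
Y = 65^2.7 / (37^2.7 + 65^2.7)
Y = 82.07%

82.07%


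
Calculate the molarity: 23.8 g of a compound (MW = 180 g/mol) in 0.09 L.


C = (mass / MW) / volume
C = (23.8 / 180) / 0.09
C = 1.4691 M

1.4691 M


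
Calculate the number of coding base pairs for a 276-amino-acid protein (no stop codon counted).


Each amino acid = 1 codon = 3 bp
bp = 276 * 3 = 828 bp

828 bp


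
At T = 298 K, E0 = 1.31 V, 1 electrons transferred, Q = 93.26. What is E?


E = E0 - (RT/nF) * ln(Q)
E = 1.31 - (8.314 * 298 / (1 * 96485)) * ln(93.26)
E = 1.1935 V

1.1935 V


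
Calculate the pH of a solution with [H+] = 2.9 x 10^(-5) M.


pH = -log10([H+])
pH = -log10(2.9 x 10^(-5))
pH = 4.5376

4.5376


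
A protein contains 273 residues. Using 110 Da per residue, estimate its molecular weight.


MW = n_residues * 110 Da
MW = 273 * 110
MW = 30030 Da

30030 Da


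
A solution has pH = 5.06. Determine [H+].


[H+] = 10^(-pH)
[H+] = 10^(-5.06)
[H+] = 8.710e-06 M

8.710e-06 M


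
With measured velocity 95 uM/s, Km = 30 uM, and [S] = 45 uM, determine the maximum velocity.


Vmax = v * (Km + [S]) / [S]
Vmax = 95 * (30 + 45) / 45
Vmax = 158.3333 uM/s

158.3333 uM/s


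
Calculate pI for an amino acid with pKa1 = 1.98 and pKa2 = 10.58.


pI = (pKa1 + pKa2) / 2
pI = (1.98 + 10.58) / 2
pI = 6.28

6.28


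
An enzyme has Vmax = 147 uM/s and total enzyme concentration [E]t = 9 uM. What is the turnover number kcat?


kcat = Vmax / [E]t
kcat = 147 / 9
kcat = 16.3333 s^-1

16.3333 s^-1


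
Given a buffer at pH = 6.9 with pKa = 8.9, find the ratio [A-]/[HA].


[A-]/[HA] = 10^(pH - pKa)
= 10^(6.9 - 8.9)
= 0.01

0.01


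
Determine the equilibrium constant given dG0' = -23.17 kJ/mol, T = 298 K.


Keq = exp(-dG0 * 1000 / (R * T))
Keq = exp(-(-23.17) * 1000 / (8.314 * 298))
Keq = 11520.666

11520.666


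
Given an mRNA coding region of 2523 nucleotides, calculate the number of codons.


codons = nucleotides / 3
codons = 2523 / 3 = 841

841


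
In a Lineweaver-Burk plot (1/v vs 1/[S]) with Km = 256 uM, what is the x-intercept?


x-intercept = -1/Km
= -1/256
= -0.0039 1/uM

-0.0039 1/uM


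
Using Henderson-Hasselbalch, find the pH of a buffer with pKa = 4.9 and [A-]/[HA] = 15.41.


pH = pKa + log10([A-]/[HA])
pH = 4.9 + log10(15.41)
pH = 6.0878

6.0878


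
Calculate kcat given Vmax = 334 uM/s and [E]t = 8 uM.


kcat = Vmax / [E]t
kcat = 334 / 8
kcat = 41.75 s^-1

41.75 s^-1


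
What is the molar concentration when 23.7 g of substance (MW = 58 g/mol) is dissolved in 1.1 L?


C = (mass / MW) / volume
C = (23.7 / 58) / 1.1
C = 0.3715 M

0.3715 M


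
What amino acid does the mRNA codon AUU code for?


Standard genetic code lookup.
Codon AUU -> Ile

Ile


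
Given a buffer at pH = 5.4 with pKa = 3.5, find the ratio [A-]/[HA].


[A-]/[HA] = 10^(pH - pKa)
= 10^(5.4 - 3.5)
= 79.4328

79.4328


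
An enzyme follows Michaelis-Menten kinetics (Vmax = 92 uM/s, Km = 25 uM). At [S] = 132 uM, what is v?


v = Vmax * [S] / (Km + [S])
v = 92 * 132 / (25 + 132)
v = 77.3503 uM/s

77.3503 uM/s


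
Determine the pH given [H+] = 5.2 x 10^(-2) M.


pH = -log10([H+])
pH = -log10(5.2 x 10^(-2))
pH = 1.284

1.284


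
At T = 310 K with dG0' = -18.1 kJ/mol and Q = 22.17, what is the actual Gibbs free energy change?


dG = dG0' + RT * ln(Q) / 1000
dG = -18.1 + 8.314 * 310 * ln(22.17) / 1000
dG = -10.1135 kJ/mol

-10.1135 kJ/mol


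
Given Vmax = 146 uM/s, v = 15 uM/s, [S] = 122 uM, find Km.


Km = [S] * (Vmax - v) / v
Km = 122 * (146 - 15) / 15
Km = 1065.4667 uM

1065.4667 uM


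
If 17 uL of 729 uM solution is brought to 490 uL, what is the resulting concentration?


C2 = C1 * V1 / V2
C2 = 729 * 17 / 490
C2 = 25.2918 uM

25.2918 uM


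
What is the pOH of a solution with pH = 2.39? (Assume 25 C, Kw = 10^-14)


pOH = 14 - pH
pOH = 14 - 2.39
pOH = 11.61

11.61


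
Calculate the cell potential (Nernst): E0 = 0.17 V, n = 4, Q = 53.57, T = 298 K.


E = E0 - (RT/nF) * ln(Q)
E = 0.17 - (8.314 * 298 / (4 * 96485)) * ln(53.57)
E = 0.1444 V

0.1444 V


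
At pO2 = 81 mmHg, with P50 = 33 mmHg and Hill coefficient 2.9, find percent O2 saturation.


Y = pO2^n / (P50^n + pO2^n)
Y = 81^2.9 / (33^2.9 + 81^2.9)
Y = 93.11%

93.11%


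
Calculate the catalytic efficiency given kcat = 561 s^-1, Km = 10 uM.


Catalytic efficiency = kcat / Km
= 561 / 10
= 56.1 uM^-1*s^-1

56.1 uM^-1*s^-1


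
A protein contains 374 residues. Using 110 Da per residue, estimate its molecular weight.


MW = n_residues * 110 Da
MW = 374 * 110
MW = 41140 Da

41140 Da


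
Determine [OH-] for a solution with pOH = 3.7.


[OH-] = 10^(-pOH)
[OH-] = 10^(-3.7)
[OH-] = 1.995e-04 M

1.995e-04 M


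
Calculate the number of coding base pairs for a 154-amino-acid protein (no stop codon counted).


Each amino acid = 1 codon = 3 bp
bp = 154 * 3 = 462 bp

462 bp
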